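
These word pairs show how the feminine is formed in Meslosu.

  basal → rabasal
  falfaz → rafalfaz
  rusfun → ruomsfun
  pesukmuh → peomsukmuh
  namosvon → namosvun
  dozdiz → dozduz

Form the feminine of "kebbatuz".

rusfun and namosvon both end in -n yet inflect differently (ruomsfun, namosvun), so the final letter is not what conditions the rule; the last vowel is.
"kebbatuz" has last vowel 'u'. The stems whose last vowel is 'u' (rusfun → ruomsfun, pesukmuh → peomsukmuh) insert -om- after the first vowel.
So kebbatuz → keombbatuz.

keombbatuz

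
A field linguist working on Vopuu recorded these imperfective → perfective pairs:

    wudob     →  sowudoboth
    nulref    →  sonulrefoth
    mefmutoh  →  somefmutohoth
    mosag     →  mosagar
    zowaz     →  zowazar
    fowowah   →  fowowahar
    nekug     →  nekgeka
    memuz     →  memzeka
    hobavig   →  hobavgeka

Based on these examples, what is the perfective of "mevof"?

somevofoth

"mevof" has last vowel 'o'. The stems whose last vowel is 'o' (wudob → sowudoboth, mefmutoh → somefmutohoth) add so- … -oth around the stem.
The other patterns: stems whose last vowel is 'a' add -ar; stems whose last vowel is 'i' or 'u' delete the last vowel and add -eka.
So mevof → somevofoth.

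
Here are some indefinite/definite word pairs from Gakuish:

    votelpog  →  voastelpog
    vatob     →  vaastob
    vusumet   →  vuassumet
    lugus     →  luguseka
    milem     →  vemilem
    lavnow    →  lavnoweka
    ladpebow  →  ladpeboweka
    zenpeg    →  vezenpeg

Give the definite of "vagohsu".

vaasgohsu

"vagohsu" begins with v-. The stems beginning with v- (votelpog → voastelpog, vatob → vaastob, vusumet → vuassumet) insert -as- after the first vowel.
The other patterns: stems beginning with l- add -eka; stems beginning with m- or z- add the prefix ve-.
So vagohsu → vaasgohsu.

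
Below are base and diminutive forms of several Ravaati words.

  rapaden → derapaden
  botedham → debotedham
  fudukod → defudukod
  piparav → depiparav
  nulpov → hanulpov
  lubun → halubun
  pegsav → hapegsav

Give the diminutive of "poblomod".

piparav and nulpov both end in -v yet inflect differently (depiparav, hanulpov), so the final letter is not what conditions the rule; the number of vowels is.
"poblomod" has 3 vowels. The stems with 3 vowels (rapaden → derapaden, botedham → debotedham, fudukod → defudukod) add the prefix de-.
So poblomod → depoblomod.

depoblomod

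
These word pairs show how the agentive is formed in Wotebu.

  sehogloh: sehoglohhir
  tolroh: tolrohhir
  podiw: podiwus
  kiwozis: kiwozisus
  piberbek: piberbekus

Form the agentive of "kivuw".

kivuwus

tolroh and podiw both have 2 vowels yet inflect differently (tolrohhir, podiwus), so the number of vowels is not what conditions the rule; the final letter is.
"kivuw" ends in -w. The one such stem in the data (podiw → podiwus) adds -us, so the same rule applies.
The other pattern: stems ending in -h double the final consonant and add -ir.
So kivuw → kivuwus.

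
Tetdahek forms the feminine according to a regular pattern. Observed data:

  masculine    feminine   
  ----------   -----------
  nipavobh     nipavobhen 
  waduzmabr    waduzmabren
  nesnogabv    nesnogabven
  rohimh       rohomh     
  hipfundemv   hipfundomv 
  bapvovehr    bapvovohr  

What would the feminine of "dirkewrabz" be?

dirkewrabzen

nipavobh and rohimh both end in -h yet inflect differently (nipavobhen, rohomh), so the final letter is not what conditions the rule; the second-to-last letter is.
"dirkewrabz" has second-to-last letter 'b'. The stems whose second-to-last letter is 'b' (nipavobh → nipavobhen, waduzmabr → waduzmabren, nesnogabv → nesnogabven) add -en.
The other pattern: stems whose second-to-last letter is 'h' or 'm' change the last vowel to 'o'.
So dirkewrabz → dirkewrabzen.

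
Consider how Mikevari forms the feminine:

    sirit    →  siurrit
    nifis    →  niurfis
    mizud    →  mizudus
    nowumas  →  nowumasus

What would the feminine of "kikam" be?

nifis and nowumas both end in -s yet inflect differently (niurfis, nowumasus), so the final letter is not what conditions the rule; the last vowel is.
"kikam" has last vowel 'a'. The one such stem in the data (nowumas → nowumasus) adds -us, so the same rule applies.
So kikam → kikamus.

kikamus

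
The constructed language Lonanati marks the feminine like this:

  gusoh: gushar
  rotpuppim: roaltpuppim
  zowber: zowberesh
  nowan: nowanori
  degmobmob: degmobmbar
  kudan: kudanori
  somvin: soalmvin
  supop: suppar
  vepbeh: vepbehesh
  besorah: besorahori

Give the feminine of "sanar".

sanarori

gusoh and besorah both end in -h yet inflect differently (gushar, besorahori), so the final letter is not what conditions the rule; the last vowel is.
"sanar" has last vowel 'a'. The stems whose last vowel is 'a' (besorah → besorahori, kudan → kudanori, nowan → nowanori) add -ori.
The other patterns: stems whose last vowel is 'o' delete the last vowel and add -ar; stems whose last vowel is 'i' insert -al- after the first vowel; stems whose last vowel is 'e' add -esh.
So sanar → sanarori.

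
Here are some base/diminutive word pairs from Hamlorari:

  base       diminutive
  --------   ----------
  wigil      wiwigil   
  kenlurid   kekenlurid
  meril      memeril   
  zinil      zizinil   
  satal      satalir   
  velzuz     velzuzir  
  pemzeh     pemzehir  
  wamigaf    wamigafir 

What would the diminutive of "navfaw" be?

wigil and satal both end in -l yet inflect differently (wiwigil, satalir), so the final letter is not what conditions the rule; the last vowel is.
"navfaw" has last vowel 'a'. The stems whose last vowel is 'a' (satal → satalir, wamigaf → wamigafir) add -ir.
So navfaw → navfawir.

navfawir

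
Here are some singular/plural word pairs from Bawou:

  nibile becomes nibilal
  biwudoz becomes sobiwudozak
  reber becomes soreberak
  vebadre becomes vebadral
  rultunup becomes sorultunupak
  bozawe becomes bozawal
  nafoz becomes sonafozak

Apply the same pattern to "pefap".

bozawe and reber both have last vowel 'e' yet inflect differently (bozawal, soreberak), so the last vowel is not what conditions the rule; the final letter is.
"pefap" ends in -p. The one such stem in the data (rultunup → sorultunupak) adds so- … -ak around the stem, so the same rule applies.
The other pattern: stems ending in -e drop the final letter and add -al.
So pefap → sopefapak.

sopefapak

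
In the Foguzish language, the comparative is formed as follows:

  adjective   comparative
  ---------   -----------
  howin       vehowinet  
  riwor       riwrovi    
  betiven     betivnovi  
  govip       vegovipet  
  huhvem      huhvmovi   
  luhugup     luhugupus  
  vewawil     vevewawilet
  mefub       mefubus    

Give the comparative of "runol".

govip and luhugup both end in -p yet inflect differently (vegovipet, luhugupus), so the final letter is not what conditions the rule; the last vowel is.
"runol" has last vowel 'o'. The one such stem in the data (riwor → riwrovi) deletes the last vowel and adds -ovi (as do huhvem, betiven), so the same rule applies.
The other patterns: stems whose last vowel is 'i' add ve- … -et around the stem; stems whose last vowel is 'u' add -us.
So runol → runlovi.

runlovi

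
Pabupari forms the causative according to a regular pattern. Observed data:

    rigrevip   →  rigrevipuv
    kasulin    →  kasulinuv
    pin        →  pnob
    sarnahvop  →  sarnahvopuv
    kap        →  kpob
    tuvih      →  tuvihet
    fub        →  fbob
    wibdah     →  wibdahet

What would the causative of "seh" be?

kap and sarnahvop both end in -p yet inflect differently (kpob, sarnahvopuv), so the final letter is not what conditions the rule; the number of vowels is.
"seh" has 1 vowel. The stems with 1 vowel (fub → fbob, kap → kpob, pin → pnob) delete the last vowel and add -ob.
The other patterns: stems with 2 vowels add -et; stems with 3 vowels add -uv.
So seh → shob.

shob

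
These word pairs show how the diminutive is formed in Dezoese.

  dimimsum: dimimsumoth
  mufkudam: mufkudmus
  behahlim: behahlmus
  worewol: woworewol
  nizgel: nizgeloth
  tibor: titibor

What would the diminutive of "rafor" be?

rarafor

mufkudam and dimimsum both end in -m yet inflect differently (mufkudmus, dimimsumoth), so the final letter is not what conditions the rule; the last vowel is.
"rafor" has last vowel 'o'. The stems whose last vowel is 'o' (tibor → titibor, worewol → woworewol) repeat the first consonant+vowel as a prefix.
So rafor → rarafor.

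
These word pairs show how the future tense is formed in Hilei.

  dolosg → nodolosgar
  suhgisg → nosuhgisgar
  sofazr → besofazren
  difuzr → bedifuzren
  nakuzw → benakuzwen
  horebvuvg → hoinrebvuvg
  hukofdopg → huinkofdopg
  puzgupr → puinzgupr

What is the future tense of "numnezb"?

dolosg and horebvuvg both end in -g yet inflect differently (nodolosgar, hoinrebvuvg), so the final letter is not what conditions the rule; the second-to-last letter is.
"numnezb" has second-to-last letter 'z'. The stems whose second-to-last letter is 'z' (sofazr → besofazren, difuzr → bedifuzren, nakuzw → benakuzwen) add be- … -en around the stem.
So numnezb → benumnezben.

benumnezben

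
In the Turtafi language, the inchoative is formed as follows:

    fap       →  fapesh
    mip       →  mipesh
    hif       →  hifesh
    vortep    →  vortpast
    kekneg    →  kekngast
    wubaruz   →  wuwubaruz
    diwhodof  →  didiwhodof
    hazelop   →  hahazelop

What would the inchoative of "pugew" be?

fap and vortep both end in -p yet inflect differently (fapesh, vortpast), so the final letter is not what conditions the rule; the number of vowels is.
"pugew" has 2 vowels. The stems with 2 vowels (vortep → vortpast, kekneg → kekngast) delete the last vowel and add -ast.
So pugew → pugwast.

pugwast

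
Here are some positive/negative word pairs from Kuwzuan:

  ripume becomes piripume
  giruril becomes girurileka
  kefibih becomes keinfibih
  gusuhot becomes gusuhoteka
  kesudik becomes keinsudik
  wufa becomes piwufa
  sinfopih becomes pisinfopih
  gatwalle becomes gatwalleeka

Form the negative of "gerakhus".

gerakhuseka

kefibih and sinfopih both end in -h yet inflect differently (keinfibih, pisinfopih), so the final letter is not what conditions the rule; the first letter is.
"gerakhus" begins with g-. The stems beginning with g- (gatwalle → gatwalleeka, gusuhot → gusuhoteka, giruril → girurileka) add -eka.
So gerakhus → gerakhuseka.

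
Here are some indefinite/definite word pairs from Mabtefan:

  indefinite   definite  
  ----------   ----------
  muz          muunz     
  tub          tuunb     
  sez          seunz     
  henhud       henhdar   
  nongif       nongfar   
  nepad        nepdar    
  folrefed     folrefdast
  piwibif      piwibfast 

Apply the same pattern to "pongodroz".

"pongodroz" has 3 vowels. The stems with 3 vowels (folrefed → folrefdast, piwibif → piwibfast) delete the last vowel and add -ast.
The other patterns: stems with 1 vowel insert -un- after the first vowel; stems with 2 vowels delete the last vowel and add -ar.
So pongodroz → pongodrzast.

pongodrzast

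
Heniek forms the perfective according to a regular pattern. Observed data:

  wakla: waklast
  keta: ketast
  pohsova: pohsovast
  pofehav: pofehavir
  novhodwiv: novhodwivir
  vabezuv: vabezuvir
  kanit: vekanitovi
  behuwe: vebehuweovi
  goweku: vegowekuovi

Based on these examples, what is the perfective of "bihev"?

"bihev" ends in -v. The stems ending in -v (pofehav → pofehavir, novhodwiv → novhodwivir, vabezuv → vabezuvir) add -ir.
So bihev → bihevir.

bihevir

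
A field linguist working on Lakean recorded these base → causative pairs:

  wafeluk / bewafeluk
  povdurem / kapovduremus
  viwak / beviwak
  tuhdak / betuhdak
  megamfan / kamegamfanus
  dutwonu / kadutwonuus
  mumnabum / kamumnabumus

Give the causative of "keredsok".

bekeredsok

wafeluk and dutwonu both have last vowel 'u' yet inflect differently (bewafeluk, kadutwonuus), so the last vowel is not what conditions the rule; the final letter is.
"keredsok" ends in -k. The stems ending in -k (wafeluk → bewafeluk, tuhdak → betuhdak, viwak → beviwak) add the prefix be-.
The other pattern: stems ending in -m, -n or -u add ka- … -us around the stem.
So keredsok → bekeredsok.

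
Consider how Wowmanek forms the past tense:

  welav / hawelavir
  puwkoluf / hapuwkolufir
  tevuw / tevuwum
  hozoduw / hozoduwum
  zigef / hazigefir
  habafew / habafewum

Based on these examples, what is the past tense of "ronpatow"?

habafew and zigef both have last vowel 'e' yet inflect differently (habafewum, hazigefir), so the last vowel is not what conditions the rule; the final letter is.
"ronpatow" ends in -w. The stems ending in -w (hozoduw → hozoduwum, habafew → habafewum, tevuw → tevuwum) add -um.
So ronpatow → ronpatowum.

ronpatowum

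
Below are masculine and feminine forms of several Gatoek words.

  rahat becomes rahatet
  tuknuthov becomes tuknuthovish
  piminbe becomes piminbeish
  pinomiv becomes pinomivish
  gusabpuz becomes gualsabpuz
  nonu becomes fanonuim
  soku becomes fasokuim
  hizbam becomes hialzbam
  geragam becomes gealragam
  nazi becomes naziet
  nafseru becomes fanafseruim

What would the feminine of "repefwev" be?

repefwevish

pinomiv and nazi both have last vowel 'i' yet inflect differently (pinomivish, naziet), so the last vowel is not what conditions the rule; the final letter is.
"repefwev" ends in -v. The stems ending in -v (tuknuthov → tuknuthovish, pinomiv → pinomivish) add -ish.
So repefwev → repefwevish.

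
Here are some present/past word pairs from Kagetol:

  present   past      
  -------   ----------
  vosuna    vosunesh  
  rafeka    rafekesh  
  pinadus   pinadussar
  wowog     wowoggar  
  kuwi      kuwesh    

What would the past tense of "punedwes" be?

punedwessar

kuwi and wowog both have 2 vowels yet inflect differently (kuwesh, wowoggar), so the number of vowels is not what conditions the rule; whether the stem ends in a vowel or a consonant is.
"punedwes" ends in a consonant. The stems ending in a consonant (wowog → wowoggar, pinadus → pinadussar) double the final consonant and add -ar.
The other pattern: stems ending in a vowel drop the final letter and add -esh.
So punedwes → punedwessar.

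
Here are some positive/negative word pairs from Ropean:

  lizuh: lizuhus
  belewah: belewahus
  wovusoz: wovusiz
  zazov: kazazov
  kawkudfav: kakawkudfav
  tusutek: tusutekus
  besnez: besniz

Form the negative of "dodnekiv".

kadodnekiv

zazov and wovusoz both have last vowel 'o' yet inflect differently (kazazov, wovusiz), so the last vowel is not what conditions the rule; the final letter is.
"dodnekiv" ends in -v. The stems ending in -v (kawkudfav → kakawkudfav, zazov → kazazov) add the prefix ka-.
So dodnekiv → kadodnekiv.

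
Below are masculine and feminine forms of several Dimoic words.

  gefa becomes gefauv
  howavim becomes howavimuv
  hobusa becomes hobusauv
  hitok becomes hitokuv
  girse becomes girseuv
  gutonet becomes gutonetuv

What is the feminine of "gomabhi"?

Every pair shown (gefa → gefauv, howavim → howavimuv, hobusa → hobusauv, …) follows the same rule: add -uv.
So gomabhi → gomabhiuv.

gomabhiuv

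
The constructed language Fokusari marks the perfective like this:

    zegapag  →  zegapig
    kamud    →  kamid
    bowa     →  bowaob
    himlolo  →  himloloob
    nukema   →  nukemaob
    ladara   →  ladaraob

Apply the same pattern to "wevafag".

"wevafag" ends in a consonant. The stems ending in a consonant (kamud → kamid, zegapag → zegapig) change the last vowel to 'i'.
The other pattern: stems ending in a vowel add -ob.
So wevafag → wevafig.

wevafig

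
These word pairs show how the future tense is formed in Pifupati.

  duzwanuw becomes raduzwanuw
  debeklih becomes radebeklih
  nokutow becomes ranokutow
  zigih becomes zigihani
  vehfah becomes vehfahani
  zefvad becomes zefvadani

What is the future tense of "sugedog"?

zigih and debeklih both end in -h yet inflect differently (zigihani, radebeklih), so the final letter is not what conditions the rule; the number of vowels is.
"sugedog" has 3 vowels. The stems with 3 vowels (nokutow → ranokutow, debeklih → radebeklih, duzwanuw → raduzwanuw) add the prefix ra-.
So sugedog → rasugedog.

rasugedog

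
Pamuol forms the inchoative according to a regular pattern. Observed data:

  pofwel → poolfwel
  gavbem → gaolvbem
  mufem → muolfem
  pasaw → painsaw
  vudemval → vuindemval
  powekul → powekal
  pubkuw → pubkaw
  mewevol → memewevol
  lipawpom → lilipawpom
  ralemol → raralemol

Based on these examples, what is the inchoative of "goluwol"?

pofwel and vudemval both end in -l yet inflect differently (poolfwel, vuindemval), so the final letter is not what conditions the rule; the last vowel is.
"goluwol" has last vowel 'o'. The stems whose last vowel is 'o' (mewevol → memewevol, lipawpom → lilipawpom, ralemol → raralemol) repeat the first consonant+vowel as a prefix.
The other patterns: stems whose last vowel is 'e' insert -ol- after the first vowel; stems whose last vowel is 'a' insert -in- after the first vowel; stems whose last vowel is 'u' change the last vowel to 'a'.
So goluwol → gogoluwol.

gogoluwol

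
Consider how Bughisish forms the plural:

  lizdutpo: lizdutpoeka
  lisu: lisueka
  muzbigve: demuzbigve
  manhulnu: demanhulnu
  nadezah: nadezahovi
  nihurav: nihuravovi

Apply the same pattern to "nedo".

lisu and manhulnu both end in -u yet inflect differently (lisueka, demanhulnu), so the final letter is not what conditions the rule; the first letter is.
"nedo" begins with n-. The stems beginning with n- (nadezah → nadezahovi, nihurav → nihuravovi) add -ovi.
The other patterns: stems beginning with l- add -eka; stems beginning with m- add the prefix de-.
So nedo → nedoovi.

nedoovi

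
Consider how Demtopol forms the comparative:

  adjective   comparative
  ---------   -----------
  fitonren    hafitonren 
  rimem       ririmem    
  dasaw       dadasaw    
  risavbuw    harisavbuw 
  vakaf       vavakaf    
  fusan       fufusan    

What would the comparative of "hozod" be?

risavbuw and dasaw both end in -w yet inflect differently (harisavbuw, dadasaw), so the final letter is not what conditions the rule; the number of vowels is.
"hozod" has 2 vowels. The stems with 2 vowels (vakaf → vavakaf, dasaw → dadasaw, rimem → ririmem) repeat the first consonant+vowel as a prefix.
The other pattern: stems with 3 vowels add the prefix ha-.
So hozod → hohozod.

hohozod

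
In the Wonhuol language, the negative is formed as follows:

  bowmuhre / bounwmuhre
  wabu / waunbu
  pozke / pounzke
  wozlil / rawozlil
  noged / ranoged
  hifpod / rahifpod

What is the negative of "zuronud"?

"zuronud" ends in a consonant. The stems ending in a consonant (wozlil → rawozlil, noged → ranoged, hifpod → rahifpod) add the prefix ra-.
So zuronud → razuronud.

razuronud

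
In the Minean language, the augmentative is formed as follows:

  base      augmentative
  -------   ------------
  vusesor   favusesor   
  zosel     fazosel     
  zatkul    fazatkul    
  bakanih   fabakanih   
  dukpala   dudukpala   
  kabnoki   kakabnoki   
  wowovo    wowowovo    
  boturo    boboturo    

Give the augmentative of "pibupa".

pipibupa

"pibupa" ends in a vowel. The stems ending in a vowel (dukpala → dudukpala, kabnoki → kakabnoki, wowovo → wowowovo) repeat the first consonant+vowel as a prefix.
The other pattern: stems ending in a consonant add the prefix fa-.
So pibupa → pipibupa.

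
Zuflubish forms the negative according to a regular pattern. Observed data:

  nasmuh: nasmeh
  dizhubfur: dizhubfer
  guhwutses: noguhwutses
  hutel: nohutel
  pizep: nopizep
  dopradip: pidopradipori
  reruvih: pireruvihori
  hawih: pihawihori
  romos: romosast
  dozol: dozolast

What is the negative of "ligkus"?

ligkes

pizep and dopradip both end in -p yet inflect differently (nopizep, pidopradipori), so the final letter is not what conditions the rule; the last vowel is.
"ligkus" has last vowel 'u'. The stems whose last vowel is 'u' (nasmuh → nasmeh, dizhubfur → dizhubfer) change the last vowel to 'e'.
So ligkus → ligkes.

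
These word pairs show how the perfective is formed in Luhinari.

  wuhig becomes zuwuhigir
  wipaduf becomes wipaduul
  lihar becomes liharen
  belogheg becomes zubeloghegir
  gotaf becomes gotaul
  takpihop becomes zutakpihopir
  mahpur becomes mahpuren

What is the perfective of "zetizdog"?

"zetizdog" ends in -g. The stems ending in -g (wuhig → zuwuhigir, belogheg → zubeloghegir) add zu- … -ir around the stem.
So zetizdog → zuzetizdogir.

zuzetizdogir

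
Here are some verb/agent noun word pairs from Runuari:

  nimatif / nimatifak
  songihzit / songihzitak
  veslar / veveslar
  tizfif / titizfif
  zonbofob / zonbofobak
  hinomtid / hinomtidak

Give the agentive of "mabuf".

mamabuf

tizfif and nimatif both end in -f yet inflect differently (titizfif, nimatifak), so the final letter is not what conditions the rule; the number of vowels is.
"mabuf" has 2 vowels. The stems with 2 vowels (tizfif → titizfif, veslar → veveslar) repeat the first consonant+vowel as a prefix.
So mabuf → mamabuf.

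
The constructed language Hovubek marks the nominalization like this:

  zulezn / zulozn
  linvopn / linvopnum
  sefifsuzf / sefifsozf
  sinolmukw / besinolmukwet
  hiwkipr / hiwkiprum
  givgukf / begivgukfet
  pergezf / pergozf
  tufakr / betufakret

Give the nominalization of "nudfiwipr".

linvopn and zulezn both end in -n yet inflect differently (linvopnum, zulozn), so the final letter is not what conditions the rule; the second-to-last letter is.
"nudfiwipr" has second-to-last letter 'p'. The stems whose second-to-last letter is 'p' (linvopn → linvopnum, hiwkipr → hiwkiprum) add -um.
The other patterns: stems whose second-to-last letter is 'z' change the last vowel to 'o'; stems whose second-to-last letter is 'k' add be- … -et around the stem.
So nudfiwipr → nudfiwiprum.

nudfiwiprum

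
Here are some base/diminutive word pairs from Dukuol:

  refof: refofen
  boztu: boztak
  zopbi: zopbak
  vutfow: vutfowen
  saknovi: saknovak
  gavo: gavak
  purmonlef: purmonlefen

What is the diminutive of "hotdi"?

vutfow and gavo both have last vowel 'o' yet inflect differently (vutfowen, gavak), so the last vowel is not what conditions the rule; whether the stem ends in a vowel or a consonant is.
"hotdi" ends in a vowel. The stems ending in a vowel (gavo → gavak, zopbi → zopbak, boztu → boztak) drop the final letter and add -ak.
So hotdi → hotdak.

hotdak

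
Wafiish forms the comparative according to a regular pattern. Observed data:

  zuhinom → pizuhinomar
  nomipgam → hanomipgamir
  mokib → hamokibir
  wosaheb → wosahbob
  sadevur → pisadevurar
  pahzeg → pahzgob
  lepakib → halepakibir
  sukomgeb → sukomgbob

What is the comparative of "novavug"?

pinovavugar

sukomgeb and lepakib both end in -b yet inflect differently (sukomgbob, halepakibir), so the final letter is not what conditions the rule; the last vowel is.
"novavug" has last vowel 'u'. The one such stem in the data (sadevur → pisadevurar) adds pi- … -ar around the stem, so the same rule applies.
So novavug → pinovavugar.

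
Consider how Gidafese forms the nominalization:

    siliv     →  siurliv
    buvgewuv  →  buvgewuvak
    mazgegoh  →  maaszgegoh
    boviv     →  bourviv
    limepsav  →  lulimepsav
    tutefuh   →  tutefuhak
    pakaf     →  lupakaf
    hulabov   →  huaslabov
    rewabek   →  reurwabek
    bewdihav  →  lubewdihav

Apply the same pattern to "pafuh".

"pafuh" has last vowel 'u'. The stems whose last vowel is 'u' (buvgewuv → buvgewuvak, tutefuh → tutefuhak) add -ak.
So pafuh → pafuhak.

pafuhak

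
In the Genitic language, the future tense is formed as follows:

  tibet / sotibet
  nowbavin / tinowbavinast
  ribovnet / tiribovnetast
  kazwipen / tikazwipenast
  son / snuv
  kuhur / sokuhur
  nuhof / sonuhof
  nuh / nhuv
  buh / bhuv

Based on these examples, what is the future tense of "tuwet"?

sotuwet

tibet and ribovnet both end in -t yet inflect differently (sotibet, tiribovnetast), so the final letter is not what conditions the rule; the number of vowels is.
"tuwet" has 2 vowels. The stems with 2 vowels (kuhur → sokuhur, tibet → sotibet, nuhof → sonuhof) add the prefix so-.
So tuwet → sotuwet.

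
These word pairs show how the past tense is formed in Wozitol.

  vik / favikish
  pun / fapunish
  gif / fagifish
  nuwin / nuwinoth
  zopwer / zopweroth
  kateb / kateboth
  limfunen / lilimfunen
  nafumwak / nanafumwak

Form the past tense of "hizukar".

hihizukar

"hizukar" has 3 vowels. The stems with 3 vowels (limfunen → lilimfunen, nafumwak → nanafumwak) repeat the first consonant+vowel as a prefix.
So hizukar → hihizukar.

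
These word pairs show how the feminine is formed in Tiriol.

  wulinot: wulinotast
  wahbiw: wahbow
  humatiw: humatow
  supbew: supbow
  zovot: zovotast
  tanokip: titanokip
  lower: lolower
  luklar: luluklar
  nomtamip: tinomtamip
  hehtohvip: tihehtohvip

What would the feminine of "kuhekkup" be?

supbew and lower both have last vowel 'e' yet inflect differently (supbow, lolower), so the last vowel is not what conditions the rule; the final letter is.
"kuhekkup" ends in -p. The stems ending in -p (tanokip → titanokip, hehtohvip → tihehtohvip, nomtamip → tinomtamip) add the prefix ti-.
The other patterns: stems ending in -w change the last vowel to 'o'; stems ending in -t add -ast; stems ending in -r repeat the first consonant+vowel as a prefix.
So kuhekkup → tikuhekkup.

tikuhekkup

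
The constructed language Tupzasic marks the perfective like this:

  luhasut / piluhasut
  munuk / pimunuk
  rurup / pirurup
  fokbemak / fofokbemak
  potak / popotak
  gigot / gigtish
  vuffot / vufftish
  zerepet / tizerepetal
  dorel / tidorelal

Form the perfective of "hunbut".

pihunbut

munuk and fokbemak both end in -k yet inflect differently (pimunuk, fofokbemak), so the final letter is not what conditions the rule; the last vowel is.
"hunbut" has last vowel 'u'. The stems whose last vowel is 'u' (luhasut → piluhasut, munuk → pimunuk, rurup → pirurup) add the prefix pi-.
The other patterns: stems whose last vowel is 'a' repeat the first consonant+vowel as a prefix; stems whose last vowel is 'o' delete the last vowel and add -ish; stems whose last vowel is 'e' add ti- … -al around the stem.
So hunbut → pihunbut.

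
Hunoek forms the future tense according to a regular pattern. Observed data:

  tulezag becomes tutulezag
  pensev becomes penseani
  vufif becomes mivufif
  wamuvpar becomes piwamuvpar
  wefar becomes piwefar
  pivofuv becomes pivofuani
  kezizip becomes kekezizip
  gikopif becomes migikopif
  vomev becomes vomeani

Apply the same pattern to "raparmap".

raraparmap

wamuvpar and tulezag both have last vowel 'a' yet inflect differently (piwamuvpar, tutulezag), so the last vowel is not what conditions the rule; the final letter is.
"raparmap" ends in -p. The one such stem in the data (kezizip → kekezizip) repeats the first consonant+vowel as a prefix (as does tulezag), so the same rule applies.
So raparmap → raraparmap.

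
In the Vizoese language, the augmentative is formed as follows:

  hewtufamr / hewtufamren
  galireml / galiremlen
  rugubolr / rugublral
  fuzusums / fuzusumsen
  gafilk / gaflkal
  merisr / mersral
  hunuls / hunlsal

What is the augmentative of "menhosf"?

menhsfal

hewtufamr and merisr both end in -r yet inflect differently (hewtufamren, mersral), so the final letter is not what conditions the rule; the second-to-last letter is.
"menhosf" has second-to-last letter 's'. The one such stem in the data (merisr → mersral) deletes the last vowel and adds -al (as do gafilk, rugubolr), so the same rule applies.
The other pattern: stems whose second-to-last letter is 'm' add -en.
So menhosf → menhsfal.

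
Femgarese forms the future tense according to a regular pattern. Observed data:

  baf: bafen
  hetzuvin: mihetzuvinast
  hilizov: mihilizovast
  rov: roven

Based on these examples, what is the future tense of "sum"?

sumen

rov and hilizov both end in -v yet inflect differently (roven, mihilizovast), so the final letter is not what conditions the rule; the number of vowels is.
"sum" has 1 vowel. The stems with 1 vowel (baf → bafen, rov → roven) add -en.
The other pattern: stems with 3 vowels add mi- … -ast around the stem.
So sum → sumen.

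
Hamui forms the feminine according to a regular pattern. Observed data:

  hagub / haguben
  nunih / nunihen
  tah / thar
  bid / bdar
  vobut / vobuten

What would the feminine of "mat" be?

mtar

nunih and tah both end in -h yet inflect differently (nunihen, thar), so the final letter is not what conditions the rule; the number of vowels is.
"mat" has 1 vowel. The stems with 1 vowel (tah → thar, bid → bdar) delete the last vowel and add -ar.
So mat → mtar.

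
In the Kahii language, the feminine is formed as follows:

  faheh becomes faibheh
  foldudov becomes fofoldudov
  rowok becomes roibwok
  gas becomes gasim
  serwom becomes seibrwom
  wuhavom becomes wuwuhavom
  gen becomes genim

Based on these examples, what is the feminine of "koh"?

kohim

serwom and wuhavom both end in -m yet inflect differently (seibrwom, wuwuhavom), so the final letter is not what conditions the rule; the number of vowels is.
"koh" has 1 vowel. The stems with 1 vowel (gen → genim, gas → gasim) add -im.
So koh → kohim.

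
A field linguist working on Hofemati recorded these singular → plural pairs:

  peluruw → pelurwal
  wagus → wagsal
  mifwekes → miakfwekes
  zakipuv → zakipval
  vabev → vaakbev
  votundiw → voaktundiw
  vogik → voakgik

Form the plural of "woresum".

wagus and mifwekes both end in -s yet inflect differently (wagsal, miakfwekes), so the final letter is not what conditions the rule; the last vowel is.
"woresum" has last vowel 'u'. The stems whose last vowel is 'u' (wagus → wagsal, peluruw → pelurwal, zakipuv → zakipval) delete the last vowel and add -al.
The other pattern: stems whose last vowel is 'e' or 'i' insert -ak- after the first vowel.
So woresum → woresmal.

woresmal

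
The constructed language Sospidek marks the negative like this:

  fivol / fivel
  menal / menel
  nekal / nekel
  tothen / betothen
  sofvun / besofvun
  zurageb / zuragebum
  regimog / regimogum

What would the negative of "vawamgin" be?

bevawamgin

tothen and zurageb both have last vowel 'e' yet inflect differently (betothen, zuragebum), so the last vowel is not what conditions the rule; the final letter is.
"vawamgin" ends in -n. The stems ending in -n (tothen → betothen, sofvun → besofvun) add the prefix be-.
The other patterns: stems ending in -l change the last vowel to 'e'; stems ending in -b or -g add -um.
So vawamgin → bevawamgin.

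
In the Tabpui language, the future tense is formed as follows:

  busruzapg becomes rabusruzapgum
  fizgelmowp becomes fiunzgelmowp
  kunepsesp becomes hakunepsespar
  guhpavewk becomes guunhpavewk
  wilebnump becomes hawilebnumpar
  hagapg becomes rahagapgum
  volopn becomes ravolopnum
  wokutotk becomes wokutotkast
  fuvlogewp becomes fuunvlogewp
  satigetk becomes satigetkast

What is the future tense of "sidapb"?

rasidapbum

satigetk and guhpavewk both end in -k yet inflect differently (satigetkast, guunhpavewk), so the final letter is not what conditions the rule; the second-to-last letter is.
"sidapb" has second-to-last letter 'p'. The stems whose second-to-last letter is 'p' (busruzapg → rabusruzapgum, volopn → ravolopnum, hagapg → rahagapgum) add ra- … -um around the stem.
The other patterns: stems whose second-to-last letter is 't' add -ast; stems whose second-to-last letter is 'w' insert -un- after the first vowel; stems whose second-to-last letter is 'm' or 's' add ha- … -ar around the stem.
So sidapb → rasidapbum.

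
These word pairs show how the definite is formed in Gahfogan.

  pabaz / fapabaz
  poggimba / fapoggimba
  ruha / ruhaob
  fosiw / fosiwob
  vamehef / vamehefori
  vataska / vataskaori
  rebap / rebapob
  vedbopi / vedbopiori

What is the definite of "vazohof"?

"vazohof" begins with v-. The stems beginning with v- (vataska → vataskaori, vamehef → vamehefori, vedbopi → vedbopiori) add -ori.
So vazohof → vazohofori.

vazohofori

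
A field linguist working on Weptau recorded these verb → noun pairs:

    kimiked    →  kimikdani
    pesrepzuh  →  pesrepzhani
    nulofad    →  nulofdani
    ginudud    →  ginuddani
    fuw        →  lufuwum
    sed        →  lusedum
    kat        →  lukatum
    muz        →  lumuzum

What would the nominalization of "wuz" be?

luwuzum

kimiked and sed both end in -d yet inflect differently (kimikdani, lusedum), so the final letter is not what conditions the rule; the number of vowels is.
"wuz" has 1 vowel. The stems with 1 vowel (fuw → lufuwum, sed → lusedum, kat → lukatum) add lu- … -um around the stem.
The other pattern: stems with 3 vowels delete the last vowel and add -ani.
So wuz → luwuzum.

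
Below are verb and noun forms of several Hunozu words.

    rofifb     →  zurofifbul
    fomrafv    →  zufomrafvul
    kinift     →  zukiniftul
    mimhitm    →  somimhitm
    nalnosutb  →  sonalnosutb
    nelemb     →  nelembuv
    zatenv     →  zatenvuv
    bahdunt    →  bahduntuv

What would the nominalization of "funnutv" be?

sofunnutv

rofifb and nalnosutb both end in -b yet inflect differently (zurofifbul, sonalnosutb), so the final letter is not what conditions the rule; the second-to-last letter is.
"funnutv" has second-to-last letter 't'. The stems whose second-to-last letter is 't' (mimhitm → somimhitm, nalnosutb → sonalnosutb) add the prefix so-.
So funnutv → sofunnutv.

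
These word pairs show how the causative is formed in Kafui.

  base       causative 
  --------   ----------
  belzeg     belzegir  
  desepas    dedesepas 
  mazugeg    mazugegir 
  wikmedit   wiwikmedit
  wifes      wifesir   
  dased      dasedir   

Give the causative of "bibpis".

wifes and desepas both end in -s yet inflect differently (wifesir, dedesepas), so the final letter is not what conditions the rule; the last vowel is.
"bibpis" has last vowel 'i'. The one such stem in the data (wikmedit → wiwikmedit) repeats the first consonant+vowel as a prefix (as does desepas), so the same rule applies.
So bibpis → bibibpis.

bibibpis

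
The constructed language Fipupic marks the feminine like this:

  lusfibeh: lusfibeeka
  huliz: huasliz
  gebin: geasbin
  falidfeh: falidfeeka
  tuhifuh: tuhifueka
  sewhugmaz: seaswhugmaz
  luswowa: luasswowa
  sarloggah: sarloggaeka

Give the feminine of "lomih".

lomieka

sarloggah and sewhugmaz both have last vowel 'a' yet inflect differently (sarloggaeka, seaswhugmaz), so the last vowel is not what conditions the rule; the final letter is.
"lomih" ends in -h. The stems ending in -h (sarloggah → sarloggaeka, tuhifuh → tuhifueka, lusfibeh → lusfibeeka) drop the final letter and add -eka.
The other pattern: stems ending in -a, -n or -z insert -as- after the first vowel.
So lomih → lomieka.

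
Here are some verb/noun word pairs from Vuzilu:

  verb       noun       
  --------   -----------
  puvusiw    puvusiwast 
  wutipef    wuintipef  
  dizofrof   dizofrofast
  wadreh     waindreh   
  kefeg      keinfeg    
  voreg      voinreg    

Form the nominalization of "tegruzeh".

teingruzeh

wutipef and dizofrof both end in -f yet inflect differently (wuintipef, dizofrofast), so the final letter is not what conditions the rule; the last vowel is.
"tegruzeh" has last vowel 'e'. The stems whose last vowel is 'e' (wutipef → wuintipef, voreg → voinreg, wadreh → waindreh) insert -in- after the first vowel.
So tegruzeh → teingruzeh.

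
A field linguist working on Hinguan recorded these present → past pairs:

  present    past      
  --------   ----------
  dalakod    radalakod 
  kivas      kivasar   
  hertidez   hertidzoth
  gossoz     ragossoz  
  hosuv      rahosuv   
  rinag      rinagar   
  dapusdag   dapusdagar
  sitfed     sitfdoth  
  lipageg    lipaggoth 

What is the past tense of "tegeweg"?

tegewgoth

lipageg and dapusdag both end in -g yet inflect differently (lipaggoth, dapusdagar), so the final letter is not what conditions the rule; the last vowel is.
"tegeweg" has last vowel 'e'. The stems whose last vowel is 'e' (sitfed → sitfdoth, hertidez → hertidzoth, lipageg → lipaggoth) delete the last vowel and add -oth.
So tegeweg → tegewgoth.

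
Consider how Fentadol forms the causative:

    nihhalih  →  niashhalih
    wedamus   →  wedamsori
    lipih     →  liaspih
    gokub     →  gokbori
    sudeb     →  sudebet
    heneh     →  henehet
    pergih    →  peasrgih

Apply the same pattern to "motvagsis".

"motvagsis" has last vowel 'i'. The stems whose last vowel is 'i' (nihhalih → niashhalih, pergih → peasrgih, lipih → liaspih) insert -as- after the first vowel.
The other patterns: stems whose last vowel is 'e' add -et; stems whose last vowel is 'u' delete the last vowel and add -ori.
So motvagsis → moastvagsis.

moastvagsis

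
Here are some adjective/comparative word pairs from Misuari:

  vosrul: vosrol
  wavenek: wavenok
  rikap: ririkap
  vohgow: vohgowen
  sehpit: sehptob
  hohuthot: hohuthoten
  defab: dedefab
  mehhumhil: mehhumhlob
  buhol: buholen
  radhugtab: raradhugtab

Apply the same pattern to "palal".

papalal

"palal" has last vowel 'a'. The stems whose last vowel is 'a' (radhugtab → raradhugtab, defab → dedefab, rikap → ririkap) repeat the first consonant+vowel as a prefix.
The other patterns: stems whose last vowel is 'o' add -en; stems whose last vowel is 'i' delete the last vowel and add -ob; stems whose last vowel is 'e' or 'u' change the last vowel to 'o'.
So palal → papalal.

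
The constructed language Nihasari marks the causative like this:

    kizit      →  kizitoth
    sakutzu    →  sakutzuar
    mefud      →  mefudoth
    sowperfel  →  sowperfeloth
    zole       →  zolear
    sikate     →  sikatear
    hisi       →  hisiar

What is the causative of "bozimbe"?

bozimbear

sowperfel and sikate both have last vowel 'e' yet inflect differently (sowperfeloth, sikatear), so the last vowel is not what conditions the rule; whether the stem ends in a vowel or a consonant is.
"bozimbe" ends in a vowel. The stems ending in a vowel (sikate → sikatear, hisi → hisiar, sakutzu → sakutzuar) add -ar.
So bozimbe → bozimbear.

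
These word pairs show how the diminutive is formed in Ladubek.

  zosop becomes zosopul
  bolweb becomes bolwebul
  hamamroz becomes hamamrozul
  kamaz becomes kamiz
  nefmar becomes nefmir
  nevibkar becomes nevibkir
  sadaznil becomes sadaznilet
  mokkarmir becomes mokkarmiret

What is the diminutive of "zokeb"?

hamamroz and kamaz both end in -z yet inflect differently (hamamrozul, kamiz), so the final letter is not what conditions the rule; the last vowel is.
"zokeb" has last vowel 'e'. The one such stem in the data (bolweb → bolwebul) adds -ul, so the same rule applies.
The other patterns: stems whose last vowel is 'a' change the last vowel to 'i'; stems whose last vowel is 'i' add -et.
So zokeb → zokebul.

zokebul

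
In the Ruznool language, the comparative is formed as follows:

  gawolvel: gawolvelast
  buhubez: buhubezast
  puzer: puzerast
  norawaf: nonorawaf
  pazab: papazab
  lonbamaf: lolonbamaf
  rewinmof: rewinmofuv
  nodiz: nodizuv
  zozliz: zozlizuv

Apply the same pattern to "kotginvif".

kotginvifuv

norawaf and rewinmof both end in -f yet inflect differently (nonorawaf, rewinmofuv), so the final letter is not what conditions the rule; the last vowel is.
"kotginvif" has last vowel 'i'. The stems whose last vowel is 'i' (nodiz → nodizuv, zozliz → zozlizuv) add -uv.
The other patterns: stems whose last vowel is 'e' add -ast; stems whose last vowel is 'a' repeat the first consonant+vowel as a prefix.
So kotginvif → kotginvifuv.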